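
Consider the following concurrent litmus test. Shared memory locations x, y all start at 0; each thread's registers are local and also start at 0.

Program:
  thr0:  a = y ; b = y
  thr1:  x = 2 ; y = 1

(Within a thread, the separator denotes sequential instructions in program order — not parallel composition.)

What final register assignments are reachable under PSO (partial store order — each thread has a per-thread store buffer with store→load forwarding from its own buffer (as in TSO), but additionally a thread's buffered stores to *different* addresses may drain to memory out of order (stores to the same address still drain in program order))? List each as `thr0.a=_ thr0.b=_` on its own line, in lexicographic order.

outcome vector order: (thr0.a,thr0.b)
|PSO outcomes| = 3

thr0.a=0 thr0.b=0
thr0.a=0 thr0.b=1
thr0.a=1 thr0.b=1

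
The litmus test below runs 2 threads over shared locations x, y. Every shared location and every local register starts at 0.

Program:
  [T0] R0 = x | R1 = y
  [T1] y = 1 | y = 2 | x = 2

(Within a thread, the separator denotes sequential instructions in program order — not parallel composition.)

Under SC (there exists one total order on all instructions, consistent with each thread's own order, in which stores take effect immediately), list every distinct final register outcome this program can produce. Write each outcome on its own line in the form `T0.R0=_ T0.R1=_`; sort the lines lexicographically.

T0.R0=0 T0.R1=0
T0.R0=0 T0.R1=1
T0.R0=0 T0.R1=2
T0.R0=2 T0.R1=2

outcome vector order: (T0.R0,T0.R1)
|SC outcomes| = 4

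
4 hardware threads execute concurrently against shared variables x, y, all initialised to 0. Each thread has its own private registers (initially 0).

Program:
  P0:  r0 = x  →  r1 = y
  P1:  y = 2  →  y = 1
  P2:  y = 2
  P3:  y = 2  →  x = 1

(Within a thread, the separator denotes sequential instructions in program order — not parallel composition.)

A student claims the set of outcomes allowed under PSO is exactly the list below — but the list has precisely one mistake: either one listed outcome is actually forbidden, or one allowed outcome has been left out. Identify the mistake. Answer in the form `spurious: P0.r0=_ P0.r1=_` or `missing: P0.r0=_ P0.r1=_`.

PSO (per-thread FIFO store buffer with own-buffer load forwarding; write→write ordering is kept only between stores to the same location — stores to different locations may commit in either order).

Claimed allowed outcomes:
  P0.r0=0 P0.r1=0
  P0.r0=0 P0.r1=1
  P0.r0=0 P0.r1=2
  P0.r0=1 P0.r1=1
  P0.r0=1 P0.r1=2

missing: P0.r0=1 P0.r1=0

outcome vector order: (P0.r0,P0.r1)
[PSO] allowed = {0/0 0/1 0/2 1/0 1/1 1/2}
PSO∖claimed = {1/0}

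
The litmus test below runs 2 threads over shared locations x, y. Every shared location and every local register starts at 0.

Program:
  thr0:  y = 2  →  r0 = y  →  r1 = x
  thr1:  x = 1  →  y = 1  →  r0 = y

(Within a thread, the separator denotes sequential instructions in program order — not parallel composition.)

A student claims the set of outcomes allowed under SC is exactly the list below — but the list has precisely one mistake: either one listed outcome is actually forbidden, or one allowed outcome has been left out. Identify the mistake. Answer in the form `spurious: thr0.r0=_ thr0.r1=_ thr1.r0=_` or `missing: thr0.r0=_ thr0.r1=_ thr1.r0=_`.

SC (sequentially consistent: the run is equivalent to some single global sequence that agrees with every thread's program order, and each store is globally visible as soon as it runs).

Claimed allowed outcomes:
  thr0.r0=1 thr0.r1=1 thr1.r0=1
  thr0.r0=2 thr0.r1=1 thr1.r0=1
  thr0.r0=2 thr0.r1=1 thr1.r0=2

missing: thr0.r0=2 thr0.r1=0 thr1.r0=1

outcome vector order: (thr0.r0,thr0.r1,thr1.r0)
SC (4): 1/1/1; 2/0/1; 2/1/1; 2/1/2
SC∖claimed = {2/0/1}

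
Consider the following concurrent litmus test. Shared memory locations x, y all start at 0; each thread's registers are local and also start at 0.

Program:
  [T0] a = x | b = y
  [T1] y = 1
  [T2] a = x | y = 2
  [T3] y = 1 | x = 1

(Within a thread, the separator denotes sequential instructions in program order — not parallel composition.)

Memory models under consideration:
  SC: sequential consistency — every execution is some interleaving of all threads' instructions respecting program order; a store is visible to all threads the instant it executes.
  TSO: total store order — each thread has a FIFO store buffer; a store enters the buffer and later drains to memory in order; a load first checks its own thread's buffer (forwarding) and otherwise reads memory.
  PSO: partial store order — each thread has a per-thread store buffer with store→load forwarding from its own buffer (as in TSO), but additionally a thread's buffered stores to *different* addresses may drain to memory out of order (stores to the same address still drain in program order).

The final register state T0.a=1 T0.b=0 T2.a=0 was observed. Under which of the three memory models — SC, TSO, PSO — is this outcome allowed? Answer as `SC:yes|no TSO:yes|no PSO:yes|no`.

outcome vector order: (T0.a,T0.b,T2.a)
SC: 10 outcomes — {<0 0 0> <0 0 1> <0 1 0> <0 1 1> <0 2 0> <0 2 1> <1 1 0> <1 1 1> <1 2 0> <1 2 1>}
TSO: 10 outcomes — {<0 0 0> <0 0 1> <0 1 0> <0 1 1> <0 2 0> <0 2 1> <1 1 0> <1 1 1> <1 2 0> <1 2 1>}
PSO: 12 outcomes — {<0 0 0> <0 0 1> <0 1 0> <0 1 1> <0 2 0> <0 2 1> <1 0 0> <1 0 1> <1 1 0> <1 1 1> <1 2 0> <1 2 1>}
target <1 0 0> ∈ {PSO}

SC:no TSO:no PSO:yes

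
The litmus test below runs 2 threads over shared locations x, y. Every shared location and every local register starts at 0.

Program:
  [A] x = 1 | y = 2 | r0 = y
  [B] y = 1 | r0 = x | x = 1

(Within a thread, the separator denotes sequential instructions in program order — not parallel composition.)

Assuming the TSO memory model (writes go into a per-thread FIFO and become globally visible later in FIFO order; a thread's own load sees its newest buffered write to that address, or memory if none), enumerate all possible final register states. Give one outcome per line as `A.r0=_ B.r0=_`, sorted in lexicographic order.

A.r0=1 B.r0=0
A.r0=1 B.r0=1
A.r0=2 B.r0=0
A.r0=2 B.r0=1

outcome vector order: (A.r0,B.r0)
|TSO outcomes| = 4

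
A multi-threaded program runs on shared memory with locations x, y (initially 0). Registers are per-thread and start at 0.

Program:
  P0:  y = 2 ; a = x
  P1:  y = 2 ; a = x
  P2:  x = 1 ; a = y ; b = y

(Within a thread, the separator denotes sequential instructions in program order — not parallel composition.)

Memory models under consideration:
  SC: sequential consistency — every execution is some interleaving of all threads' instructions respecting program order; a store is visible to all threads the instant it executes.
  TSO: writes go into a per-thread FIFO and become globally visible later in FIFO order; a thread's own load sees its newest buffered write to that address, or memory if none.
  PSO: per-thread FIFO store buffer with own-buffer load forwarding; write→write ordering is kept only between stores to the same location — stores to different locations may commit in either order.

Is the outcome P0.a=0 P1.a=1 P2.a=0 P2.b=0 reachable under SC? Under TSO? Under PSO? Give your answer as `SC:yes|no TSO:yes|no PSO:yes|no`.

SC:no TSO:yes PSO:yes

outcome vector order: (P0.a,P1.a,P2.a,P2.b)
under SC → 0022 0122 1022 1100 1102 1122
under TSO → 0000 0002 0022 0100 0102 0122 1000 1002 1022 1100 1102 1122
under PSO → 0000 0002 0022 0100 0102 0122 1000 1002 1022 1100 1102 1122
target 0100 ∈ {TSO,PSO}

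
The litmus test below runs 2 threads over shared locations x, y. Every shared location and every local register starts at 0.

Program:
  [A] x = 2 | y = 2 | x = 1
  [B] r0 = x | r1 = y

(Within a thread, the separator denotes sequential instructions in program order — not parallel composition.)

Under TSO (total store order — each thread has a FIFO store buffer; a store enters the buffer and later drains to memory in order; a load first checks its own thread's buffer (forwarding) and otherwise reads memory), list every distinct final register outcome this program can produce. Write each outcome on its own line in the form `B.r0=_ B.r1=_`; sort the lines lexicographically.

B.r0=0 B.r1=0
B.r0=0 B.r1=2
B.r0=1 B.r1=2
B.r0=2 B.r1=0
B.r0=2 B.r1=2

outcome vector order: (B.r0,B.r1)
|TSO outcomes| = 5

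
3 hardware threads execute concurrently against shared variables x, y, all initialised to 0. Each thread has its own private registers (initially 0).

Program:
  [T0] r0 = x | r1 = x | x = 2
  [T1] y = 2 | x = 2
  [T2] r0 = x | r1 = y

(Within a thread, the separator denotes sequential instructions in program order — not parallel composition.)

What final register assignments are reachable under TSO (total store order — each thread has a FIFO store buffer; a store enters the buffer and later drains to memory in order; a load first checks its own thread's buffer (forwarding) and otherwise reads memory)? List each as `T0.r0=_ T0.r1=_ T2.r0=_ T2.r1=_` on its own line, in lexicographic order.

outcome vector order: (T0.r0,T0.r1,T2.r0,T2.r1)
|TSO outcomes| = 10

T0.r0=0 T0.r1=0 T2.r0=0 T2.r1=0
T0.r0=0 T0.r1=0 T2.r0=0 T2.r1=2
T0.r0=0 T0.r1=0 T2.r0=2 T2.r1=0
T0.r0=0 T0.r1=0 T2.r0=2 T2.r1=2
T0.r0=0 T0.r1=2 T2.r0=0 T2.r1=0
T0.r0=0 T0.r1=2 T2.r0=0 T2.r1=2
T0.r0=0 T0.r1=2 T2.r0=2 T2.r1=2
T0.r0=2 T0.r1=2 T2.r0=0 T2.r1=0
T0.r0=2 T0.r1=2 T2.r0=0 T2.r1=2
T0.r0=2 T0.r1=2 T2.r0=2 T2.r1=2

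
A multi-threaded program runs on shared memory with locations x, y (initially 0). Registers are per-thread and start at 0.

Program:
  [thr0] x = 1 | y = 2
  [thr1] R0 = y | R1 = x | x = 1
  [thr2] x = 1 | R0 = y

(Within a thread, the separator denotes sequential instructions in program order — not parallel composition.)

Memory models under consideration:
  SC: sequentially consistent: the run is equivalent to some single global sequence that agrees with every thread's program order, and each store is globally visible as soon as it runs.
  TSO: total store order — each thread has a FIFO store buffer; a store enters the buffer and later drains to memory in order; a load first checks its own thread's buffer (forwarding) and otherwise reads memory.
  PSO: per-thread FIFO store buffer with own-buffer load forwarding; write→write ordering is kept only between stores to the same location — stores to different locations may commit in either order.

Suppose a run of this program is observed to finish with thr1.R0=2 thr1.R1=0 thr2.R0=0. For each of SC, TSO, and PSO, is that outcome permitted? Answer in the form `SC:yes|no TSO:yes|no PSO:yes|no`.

outcome vector order: (thr1.R0,thr1.R1,thr2.R0)
SC (6): <0 0 0> <0 0 2> <0 1 0> <0 1 2> <2 1 0> <2 1 2>
TSO (6): <0 0 0> <0 0 2> <0 1 0> <0 1 2> <2 1 0> <2 1 2>
PSO (8): <0 0 0> <0 0 2> <0 1 0> <0 1 2> <2 0 0> <2 0 2> <2 1 0> <2 1 2>
target <2 0 0> ∈ {PSO}

SC:no TSO:no PSO:yes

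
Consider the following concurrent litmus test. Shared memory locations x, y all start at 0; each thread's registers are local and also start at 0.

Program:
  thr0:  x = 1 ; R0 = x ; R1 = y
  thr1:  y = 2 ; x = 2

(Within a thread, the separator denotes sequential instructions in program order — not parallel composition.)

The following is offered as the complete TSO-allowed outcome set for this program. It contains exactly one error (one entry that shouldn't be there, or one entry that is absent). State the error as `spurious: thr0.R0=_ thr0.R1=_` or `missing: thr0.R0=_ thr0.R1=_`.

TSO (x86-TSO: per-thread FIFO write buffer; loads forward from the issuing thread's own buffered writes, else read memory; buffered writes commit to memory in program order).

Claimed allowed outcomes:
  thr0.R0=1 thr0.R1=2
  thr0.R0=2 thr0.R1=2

missing: thr0.R0=1 thr0.R1=0

outcome vector order: (thr0.R0,thr0.R1)
TSO (3): 1/0; 1/2; 2/2
TSO∖claimed = {1/0}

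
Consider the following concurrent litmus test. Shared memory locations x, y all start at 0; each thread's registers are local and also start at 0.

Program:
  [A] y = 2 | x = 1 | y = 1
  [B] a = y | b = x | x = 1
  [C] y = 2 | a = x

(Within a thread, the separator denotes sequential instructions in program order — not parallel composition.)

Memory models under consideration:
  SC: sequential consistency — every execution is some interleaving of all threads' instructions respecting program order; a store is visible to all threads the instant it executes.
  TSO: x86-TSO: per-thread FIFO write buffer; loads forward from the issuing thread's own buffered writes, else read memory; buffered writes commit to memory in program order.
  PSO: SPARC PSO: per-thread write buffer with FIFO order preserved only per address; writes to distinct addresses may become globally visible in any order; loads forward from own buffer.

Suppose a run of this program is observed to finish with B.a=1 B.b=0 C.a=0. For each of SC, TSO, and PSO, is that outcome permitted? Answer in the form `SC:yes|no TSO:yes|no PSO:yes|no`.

outcome vector order: (B.a,B.b,C.a)
SC (10): (0,0,0), (0,0,1), (0,1,0), (0,1,1), (1,1,0), (1,1,1), (2,0,0), (2,0,1), (2,1,0), (2,1,1)
TSO (10): (0,0,0), (0,0,1), (0,1,0), (0,1,1), (1,1,0), (1,1,1), (2,0,0), (2,0,1), (2,1,0), (2,1,1)
PSO (12): (0,0,0), (0,0,1), (0,1,0), (0,1,1), (1,0,0), (1,0,1), (1,1,0), (1,1,1), (2,0,0), (2,0,1), (2,1,0), (2,1,1)
target (1,0,0) ∈ {PSO}

SC:no TSO:no PSO:yes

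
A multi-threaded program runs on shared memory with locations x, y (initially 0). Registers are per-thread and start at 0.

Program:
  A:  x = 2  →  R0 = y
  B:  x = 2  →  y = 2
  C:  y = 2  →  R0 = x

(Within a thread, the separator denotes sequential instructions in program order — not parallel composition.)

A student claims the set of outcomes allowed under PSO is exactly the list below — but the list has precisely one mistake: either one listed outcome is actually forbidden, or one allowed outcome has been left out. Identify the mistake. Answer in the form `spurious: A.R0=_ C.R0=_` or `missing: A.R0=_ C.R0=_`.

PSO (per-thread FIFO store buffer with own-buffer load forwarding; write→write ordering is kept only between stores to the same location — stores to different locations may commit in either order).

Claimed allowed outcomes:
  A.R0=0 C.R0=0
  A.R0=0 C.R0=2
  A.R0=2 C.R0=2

outcome vector order: (A.R0,C.R0)
PSO (4): (0,0); (0,2); (2,0); (2,2)
PSO∖claimed = {(2,0)}

missing: A.R0=2 C.R0=0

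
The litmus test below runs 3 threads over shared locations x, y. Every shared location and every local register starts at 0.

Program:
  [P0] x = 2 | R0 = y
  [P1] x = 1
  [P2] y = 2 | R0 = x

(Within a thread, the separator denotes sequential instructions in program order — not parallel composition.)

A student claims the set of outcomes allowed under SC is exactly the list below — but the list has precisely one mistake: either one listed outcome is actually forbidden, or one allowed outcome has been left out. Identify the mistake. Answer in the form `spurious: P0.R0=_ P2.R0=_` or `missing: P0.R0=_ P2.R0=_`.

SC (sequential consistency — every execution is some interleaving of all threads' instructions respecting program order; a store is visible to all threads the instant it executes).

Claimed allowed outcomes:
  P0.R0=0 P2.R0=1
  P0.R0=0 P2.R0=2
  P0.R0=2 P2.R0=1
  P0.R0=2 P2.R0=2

outcome vector order: (P0.R0,P2.R0)
under SC → <0 1>; <0 2>; <2 0>; <2 1>; <2 2>
SC∖claimed = {<2 0>}

missing: P0.R0=2 P2.R0=0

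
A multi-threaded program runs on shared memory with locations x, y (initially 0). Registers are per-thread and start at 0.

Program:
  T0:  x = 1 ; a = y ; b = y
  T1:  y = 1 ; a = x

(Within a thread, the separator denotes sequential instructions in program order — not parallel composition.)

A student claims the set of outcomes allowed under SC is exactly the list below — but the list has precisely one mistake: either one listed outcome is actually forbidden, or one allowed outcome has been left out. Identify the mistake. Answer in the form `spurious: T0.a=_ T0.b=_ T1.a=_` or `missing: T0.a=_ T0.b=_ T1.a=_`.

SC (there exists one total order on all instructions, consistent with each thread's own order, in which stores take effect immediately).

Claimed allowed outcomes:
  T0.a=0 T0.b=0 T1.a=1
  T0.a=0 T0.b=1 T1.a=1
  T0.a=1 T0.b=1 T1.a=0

missing: T0.a=1 T0.b=1 T1.a=1

outcome vector order: (T0.a,T0.b,T1.a)
SC (4): 001 011 110 111
SC∖claimed = {111}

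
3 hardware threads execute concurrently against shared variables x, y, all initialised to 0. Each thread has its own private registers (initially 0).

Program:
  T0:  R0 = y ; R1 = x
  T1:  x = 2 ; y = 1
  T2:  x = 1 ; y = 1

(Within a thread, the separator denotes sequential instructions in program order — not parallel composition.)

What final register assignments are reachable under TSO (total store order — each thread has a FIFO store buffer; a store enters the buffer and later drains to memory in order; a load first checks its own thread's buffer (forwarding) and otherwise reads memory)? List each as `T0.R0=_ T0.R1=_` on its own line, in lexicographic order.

outcome vector order: (T0.R0,T0.R1)
|TSO outcomes| = 5

T0.R0=0 T0.R1=0
T0.R0=0 T0.R1=1
T0.R0=0 T0.R1=2
T0.R0=1 T0.R1=1
T0.R0=1 T0.R1=2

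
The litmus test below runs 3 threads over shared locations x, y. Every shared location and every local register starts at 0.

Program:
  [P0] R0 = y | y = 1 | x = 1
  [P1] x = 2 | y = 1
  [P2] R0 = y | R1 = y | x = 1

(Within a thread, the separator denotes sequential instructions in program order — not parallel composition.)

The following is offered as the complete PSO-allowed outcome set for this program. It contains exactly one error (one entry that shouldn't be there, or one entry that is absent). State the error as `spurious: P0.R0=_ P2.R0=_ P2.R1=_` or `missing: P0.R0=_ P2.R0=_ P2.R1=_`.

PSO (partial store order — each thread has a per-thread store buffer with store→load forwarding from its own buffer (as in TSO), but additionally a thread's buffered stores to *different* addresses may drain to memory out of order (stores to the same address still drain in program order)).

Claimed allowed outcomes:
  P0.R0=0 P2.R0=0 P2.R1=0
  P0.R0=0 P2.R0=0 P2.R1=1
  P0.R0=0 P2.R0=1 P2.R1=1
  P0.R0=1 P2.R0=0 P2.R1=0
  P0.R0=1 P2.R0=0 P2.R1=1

outcome vector order: (P0.R0,P2.R0,P2.R1)
under PSO → <0 0 0> <0 0 1> <0 1 1> <1 0 0> <1 0 1> <1 1 1>
PSO∖claimed = {<1 1 1>}

missing: P0.R0=1 P2.R0=1 P2.R1=1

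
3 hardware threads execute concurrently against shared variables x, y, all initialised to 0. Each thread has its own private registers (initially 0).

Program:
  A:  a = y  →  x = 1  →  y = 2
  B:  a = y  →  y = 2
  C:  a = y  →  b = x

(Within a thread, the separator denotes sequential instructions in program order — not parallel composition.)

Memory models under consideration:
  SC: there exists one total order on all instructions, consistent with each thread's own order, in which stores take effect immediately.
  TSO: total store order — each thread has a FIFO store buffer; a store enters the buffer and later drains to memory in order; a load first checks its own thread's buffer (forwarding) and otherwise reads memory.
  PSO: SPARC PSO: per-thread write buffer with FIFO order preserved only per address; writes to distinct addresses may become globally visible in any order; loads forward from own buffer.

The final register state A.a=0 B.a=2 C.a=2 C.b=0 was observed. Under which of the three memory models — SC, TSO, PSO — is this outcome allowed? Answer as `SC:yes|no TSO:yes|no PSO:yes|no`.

outcome vector order: (A.a,B.a,C.a,C.b)
under SC → <0 0 0 0>, <0 0 0 1>, <0 0 2 0>, <0 0 2 1>, <0 2 0 0>, <0 2 0 1>, <0 2 2 1>, <2 0 0 0>, <2 0 0 1>, <2 0 2 0>, <2 0 2 1>
under TSO → <0 0 0 0>, <0 0 0 1>, <0 0 2 0>, <0 0 2 1>, <0 2 0 0>, <0 2 0 1>, <0 2 2 1>, <2 0 0 0>, <2 0 0 1>, <2 0 2 0>, <2 0 2 1>
under PSO → <0 0 0 0>, <0 0 0 1>, <0 0 2 0>, <0 0 2 1>, <0 2 0 0>, <0 2 0 1>, <0 2 2 0>, <0 2 2 1>, <2 0 0 0>, <2 0 0 1>, <2 0 2 0>, <2 0 2 1>
target <0 2 2 0> ∈ {PSO}

SC:no TSO:no PSO:yes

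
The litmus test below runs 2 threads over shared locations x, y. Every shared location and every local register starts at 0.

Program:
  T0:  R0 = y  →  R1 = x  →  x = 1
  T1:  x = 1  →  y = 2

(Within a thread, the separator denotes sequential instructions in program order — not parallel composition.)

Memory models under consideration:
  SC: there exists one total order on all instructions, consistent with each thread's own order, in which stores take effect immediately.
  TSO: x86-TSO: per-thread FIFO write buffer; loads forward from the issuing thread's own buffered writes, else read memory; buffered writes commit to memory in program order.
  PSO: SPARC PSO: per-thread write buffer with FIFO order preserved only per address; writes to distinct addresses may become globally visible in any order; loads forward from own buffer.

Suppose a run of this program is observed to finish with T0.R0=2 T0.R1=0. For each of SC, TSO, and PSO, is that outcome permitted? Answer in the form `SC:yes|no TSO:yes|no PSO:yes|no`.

outcome vector order: (T0.R0,T0.R1)
SC (3): <0 0>, <0 1>, <2 1>
TSO (3): <0 0>, <0 1>, <2 1>
PSO (4): <0 0>, <0 1>, <2 0>, <2 1>
target <2 0> ∈ {PSO}

SC:no TSO:no PSO:yes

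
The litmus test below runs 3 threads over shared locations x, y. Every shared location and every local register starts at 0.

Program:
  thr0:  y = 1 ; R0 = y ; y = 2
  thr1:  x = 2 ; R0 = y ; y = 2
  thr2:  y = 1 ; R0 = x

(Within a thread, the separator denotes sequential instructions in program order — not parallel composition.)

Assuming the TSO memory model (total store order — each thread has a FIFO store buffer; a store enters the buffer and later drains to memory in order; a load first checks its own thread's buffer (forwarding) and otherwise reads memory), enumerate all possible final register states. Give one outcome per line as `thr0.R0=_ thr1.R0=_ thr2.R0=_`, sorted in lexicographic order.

outcome vector order: (thr0.R0,thr1.R0,thr2.R0)
|TSO outcomes| = 10

thr0.R0=1 thr1.R0=0 thr2.R0=0
thr0.R0=1 thr1.R0=0 thr2.R0=2
thr0.R0=1 thr1.R0=1 thr2.R0=0
thr0.R0=1 thr1.R0=1 thr2.R0=2
thr0.R0=1 thr1.R0=2 thr2.R0=0
thr0.R0=1 thr1.R0=2 thr2.R0=2
thr0.R0=2 thr1.R0=0 thr2.R0=0
thr0.R0=2 thr1.R0=0 thr2.R0=2
thr0.R0=2 thr1.R0=1 thr2.R0=0
thr0.R0=2 thr1.R0=1 thr2.R0=2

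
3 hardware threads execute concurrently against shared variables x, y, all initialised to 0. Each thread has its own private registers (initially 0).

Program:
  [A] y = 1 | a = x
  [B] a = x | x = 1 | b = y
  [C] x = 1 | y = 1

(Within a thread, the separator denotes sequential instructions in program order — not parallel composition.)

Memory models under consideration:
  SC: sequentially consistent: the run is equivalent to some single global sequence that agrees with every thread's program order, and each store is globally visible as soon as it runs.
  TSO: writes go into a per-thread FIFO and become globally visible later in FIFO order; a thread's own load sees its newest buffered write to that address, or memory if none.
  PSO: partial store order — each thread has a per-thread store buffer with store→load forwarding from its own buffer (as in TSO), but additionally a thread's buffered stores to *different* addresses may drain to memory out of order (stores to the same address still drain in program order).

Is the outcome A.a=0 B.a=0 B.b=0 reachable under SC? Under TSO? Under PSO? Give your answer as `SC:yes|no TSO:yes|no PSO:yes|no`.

outcome vector order: (A.a,B.a,B.b)
SC: 6 outcomes — {<0 0 1>, <0 1 1>, <1 0 0>, <1 0 1>, <1 1 0>, <1 1 1>}
TSO: 8 outcomes — {<0 0 0>, <0 0 1>, <0 1 0>, <0 1 1>, <1 0 0>, <1 0 1>, <1 1 0>, <1 1 1>}
PSO: 8 outcomes — {<0 0 0>, <0 0 1>, <0 1 0>, <0 1 1>, <1 0 0>, <1 0 1>, <1 1 0>, <1 1 1>}
target <0 0 0> ∈ {TSO,PSO}

SC:no TSO:yes PSO:yes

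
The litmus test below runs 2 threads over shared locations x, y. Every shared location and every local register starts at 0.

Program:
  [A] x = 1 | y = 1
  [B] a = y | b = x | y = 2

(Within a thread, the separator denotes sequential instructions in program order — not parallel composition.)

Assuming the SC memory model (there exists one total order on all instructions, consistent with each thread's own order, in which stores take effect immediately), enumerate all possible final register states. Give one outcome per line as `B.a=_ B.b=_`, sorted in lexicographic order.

outcome vector order: (B.a,B.b)
|SC outcomes| = 3

B.a=0 B.b=0
B.a=0 B.b=1
B.a=1 B.b=1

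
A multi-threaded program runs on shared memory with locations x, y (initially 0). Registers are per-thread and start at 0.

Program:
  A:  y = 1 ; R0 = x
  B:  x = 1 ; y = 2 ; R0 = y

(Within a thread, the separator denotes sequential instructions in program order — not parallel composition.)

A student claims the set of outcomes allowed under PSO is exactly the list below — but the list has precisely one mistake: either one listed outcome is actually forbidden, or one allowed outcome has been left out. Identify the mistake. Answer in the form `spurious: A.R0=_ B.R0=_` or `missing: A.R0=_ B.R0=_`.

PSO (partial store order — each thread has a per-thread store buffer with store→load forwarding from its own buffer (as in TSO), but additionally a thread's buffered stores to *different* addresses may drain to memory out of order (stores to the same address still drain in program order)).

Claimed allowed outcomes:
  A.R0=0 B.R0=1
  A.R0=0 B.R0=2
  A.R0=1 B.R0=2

outcome vector order: (A.R0,B.R0)
PSO: 4 outcomes — {(0,1) (0,2) (1,1) (1,2)}
PSO∖claimed = {(1,1)}

missing: A.R0=1 B.R0=1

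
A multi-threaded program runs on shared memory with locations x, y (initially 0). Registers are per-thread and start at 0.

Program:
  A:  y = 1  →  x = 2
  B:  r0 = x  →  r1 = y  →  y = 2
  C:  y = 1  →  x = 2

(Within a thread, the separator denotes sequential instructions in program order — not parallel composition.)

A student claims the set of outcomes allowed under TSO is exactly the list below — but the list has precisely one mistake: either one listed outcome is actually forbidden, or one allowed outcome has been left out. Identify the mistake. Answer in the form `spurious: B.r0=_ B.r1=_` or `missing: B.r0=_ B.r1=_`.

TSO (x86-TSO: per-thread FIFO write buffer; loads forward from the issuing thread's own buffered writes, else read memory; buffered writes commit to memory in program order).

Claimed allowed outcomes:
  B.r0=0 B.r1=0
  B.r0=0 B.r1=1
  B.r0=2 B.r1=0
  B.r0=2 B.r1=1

spurious: B.r0=2 B.r1=0

outcome vector order: (B.r0,B.r1)
TSO (3): (0,0); (0,1); (2,1)
claimed∖TSO = {(2,0)}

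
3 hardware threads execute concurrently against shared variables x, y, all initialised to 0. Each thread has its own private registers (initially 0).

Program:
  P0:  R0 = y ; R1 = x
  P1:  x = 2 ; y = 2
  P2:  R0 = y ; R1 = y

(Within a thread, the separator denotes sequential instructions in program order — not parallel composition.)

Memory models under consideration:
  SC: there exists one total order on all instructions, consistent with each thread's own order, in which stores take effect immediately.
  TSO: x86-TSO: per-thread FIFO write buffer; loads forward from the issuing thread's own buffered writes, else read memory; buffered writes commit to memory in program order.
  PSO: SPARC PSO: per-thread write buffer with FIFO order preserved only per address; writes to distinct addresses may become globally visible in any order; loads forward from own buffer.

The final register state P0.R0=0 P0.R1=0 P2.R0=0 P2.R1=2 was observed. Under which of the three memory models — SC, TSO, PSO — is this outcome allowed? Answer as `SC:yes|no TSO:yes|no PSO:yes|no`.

SC:yes TSO:yes PSO:yes

outcome vector order: (P0.R0,P0.R1,P2.R0,P2.R1)
[SC] allowed = {0/0/0/0, 0/0/0/2, 0/0/2/2, 0/2/0/0, 0/2/0/2, 0/2/2/2, 2/2/0/0, 2/2/0/2, 2/2/2/2}
[TSO] allowed = {0/0/0/0, 0/0/0/2, 0/0/2/2, 0/2/0/0, 0/2/0/2, 0/2/2/2, 2/2/0/0, 2/2/0/2, 2/2/2/2}
[PSO] allowed = {0/0/0/0, 0/0/0/2, 0/0/2/2, 0/2/0/0, 0/2/0/2, 0/2/2/2, 2/0/0/0, 2/0/0/2, 2/0/2/2, 2/2/0/0, 2/2/0/2, 2/2/2/2}
target 0/0/0/2 ∈ {SC,TSO,PSO}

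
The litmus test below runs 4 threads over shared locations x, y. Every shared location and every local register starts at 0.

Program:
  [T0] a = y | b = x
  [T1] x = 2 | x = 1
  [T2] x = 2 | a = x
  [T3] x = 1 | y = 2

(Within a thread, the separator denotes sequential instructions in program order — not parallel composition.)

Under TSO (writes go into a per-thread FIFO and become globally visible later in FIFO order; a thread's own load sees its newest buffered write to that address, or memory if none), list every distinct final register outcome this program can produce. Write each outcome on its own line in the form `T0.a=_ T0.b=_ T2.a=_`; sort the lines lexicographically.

T0.a=0 T0.b=0 T2.a=1
T0.a=0 T0.b=0 T2.a=2
T0.a=0 T0.b=1 T2.a=1
T0.a=0 T0.b=1 T2.a=2
T0.a=0 T0.b=2 T2.a=1
T0.a=0 T0.b=2 T2.a=2
T0.a=2 T0.b=1 T2.a=1
T0.a=2 T0.b=1 T2.a=2
T0.a=2 T0.b=2 T2.a=1
T0.a=2 T0.b=2 T2.a=2

outcome vector order: (T0.a,T0.b,T2.a)
|TSO outcomes| = 10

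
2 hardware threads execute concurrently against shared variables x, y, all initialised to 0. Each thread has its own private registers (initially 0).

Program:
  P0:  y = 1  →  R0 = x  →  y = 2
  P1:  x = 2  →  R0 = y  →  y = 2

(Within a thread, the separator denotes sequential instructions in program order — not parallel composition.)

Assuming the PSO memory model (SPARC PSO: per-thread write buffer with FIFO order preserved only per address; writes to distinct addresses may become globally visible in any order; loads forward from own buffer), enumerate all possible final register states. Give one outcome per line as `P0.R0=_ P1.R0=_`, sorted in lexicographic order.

outcome vector order: (P0.R0,P1.R0)
|PSO outcomes| = 6

P0.R0=0 P1.R0=0
P0.R0=0 P1.R0=1
P0.R0=0 P1.R0=2
P0.R0=2 P1.R0=0
P0.R0=2 P1.R0=1
P0.R0=2 P1.R0=2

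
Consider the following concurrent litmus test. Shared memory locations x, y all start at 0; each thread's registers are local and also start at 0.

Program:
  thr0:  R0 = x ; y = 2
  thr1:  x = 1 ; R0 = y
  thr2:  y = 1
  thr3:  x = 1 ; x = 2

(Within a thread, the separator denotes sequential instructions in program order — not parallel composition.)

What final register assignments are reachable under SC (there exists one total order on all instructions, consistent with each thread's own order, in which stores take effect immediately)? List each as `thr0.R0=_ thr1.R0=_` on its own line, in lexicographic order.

outcome vector order: (thr0.R0,thr1.R0)
|SC outcomes| = 9

thr0.R0=0 thr1.R0=0
thr0.R0=0 thr1.R0=1
thr0.R0=0 thr1.R0=2
thr0.R0=1 thr1.R0=0
thr0.R0=1 thr1.R0=1
thr0.R0=1 thr1.R0=2
thr0.R0=2 thr1.R0=0
thr0.R0=2 thr1.R0=1
thr0.R0=2 thr1.R0=2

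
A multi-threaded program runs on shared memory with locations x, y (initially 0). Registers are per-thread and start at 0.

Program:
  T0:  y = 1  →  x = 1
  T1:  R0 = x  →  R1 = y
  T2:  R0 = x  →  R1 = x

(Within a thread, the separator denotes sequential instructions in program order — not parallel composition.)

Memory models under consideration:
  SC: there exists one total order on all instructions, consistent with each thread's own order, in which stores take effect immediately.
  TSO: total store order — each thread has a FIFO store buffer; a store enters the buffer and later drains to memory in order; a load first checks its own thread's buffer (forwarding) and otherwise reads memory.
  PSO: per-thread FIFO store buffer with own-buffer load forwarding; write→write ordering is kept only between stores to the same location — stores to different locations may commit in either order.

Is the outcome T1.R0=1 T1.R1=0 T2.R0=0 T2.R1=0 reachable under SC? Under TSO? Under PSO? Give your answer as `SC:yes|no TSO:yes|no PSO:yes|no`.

outcome vector order: (T1.R0,T1.R1,T2.R0,T2.R1)
SC: 9 outcomes — {0000, 0001, 0011, 0100, 0101, 0111, 1100, 1101, 1111}
TSO: 9 outcomes — {0000, 0001, 0011, 0100, 0101, 0111, 1100, 1101, 1111}
PSO: 12 outcomes — {0000, 0001, 0011, 0100, 0101, 0111, 1000, 1001, 1011, 1100, 1101, 1111}
target 1000 ∈ {PSO}

SC:no TSO:no PSO:yes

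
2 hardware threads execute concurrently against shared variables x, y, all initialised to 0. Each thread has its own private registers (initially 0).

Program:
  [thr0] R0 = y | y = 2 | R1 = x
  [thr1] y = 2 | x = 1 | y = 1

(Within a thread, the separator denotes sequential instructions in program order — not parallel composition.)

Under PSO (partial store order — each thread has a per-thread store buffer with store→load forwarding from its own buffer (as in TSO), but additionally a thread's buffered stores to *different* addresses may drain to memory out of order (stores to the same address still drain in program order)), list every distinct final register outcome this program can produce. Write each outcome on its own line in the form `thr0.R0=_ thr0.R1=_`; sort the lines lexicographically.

outcome vector order: (thr0.R0,thr0.R1)
|PSO outcomes| = 6

thr0.R0=0 thr0.R1=0
thr0.R0=0 thr0.R1=1
thr0.R0=1 thr0.R1=0
thr0.R0=1 thr0.R1=1
thr0.R0=2 thr0.R1=0
thr0.R0=2 thr0.R1=1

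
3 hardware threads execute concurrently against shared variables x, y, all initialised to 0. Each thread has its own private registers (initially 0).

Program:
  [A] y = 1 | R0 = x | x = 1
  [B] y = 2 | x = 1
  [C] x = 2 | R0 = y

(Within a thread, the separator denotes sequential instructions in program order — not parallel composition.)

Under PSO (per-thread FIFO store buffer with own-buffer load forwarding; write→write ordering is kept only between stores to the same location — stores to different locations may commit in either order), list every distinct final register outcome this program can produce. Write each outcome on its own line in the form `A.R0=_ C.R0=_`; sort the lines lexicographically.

outcome vector order: (A.R0,C.R0)
|PSO outcomes| = 9

A.R0=0 C.R0=0
A.R0=0 C.R0=1
A.R0=0 C.R0=2
A.R0=1 C.R0=0
A.R0=1 C.R0=1
A.R0=1 C.R0=2
A.R0=2 C.R0=0
A.R0=2 C.R0=1
A.R0=2 C.R0=2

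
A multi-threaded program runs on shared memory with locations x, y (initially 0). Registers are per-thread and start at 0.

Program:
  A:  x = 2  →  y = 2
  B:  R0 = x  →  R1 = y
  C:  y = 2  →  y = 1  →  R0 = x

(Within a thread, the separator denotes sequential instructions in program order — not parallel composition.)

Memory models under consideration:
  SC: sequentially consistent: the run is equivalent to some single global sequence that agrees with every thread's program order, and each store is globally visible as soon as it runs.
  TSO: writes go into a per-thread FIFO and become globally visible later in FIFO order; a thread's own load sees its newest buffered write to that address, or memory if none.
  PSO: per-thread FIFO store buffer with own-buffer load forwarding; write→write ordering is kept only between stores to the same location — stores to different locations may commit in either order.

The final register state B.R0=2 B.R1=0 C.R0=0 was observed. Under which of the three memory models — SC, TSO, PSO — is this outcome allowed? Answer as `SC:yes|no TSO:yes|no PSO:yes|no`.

outcome vector order: (B.R0,B.R1,C.R0)
under SC → (0,0,0) (0,0,2) (0,1,0) (0,1,2) (0,2,0) (0,2,2) (2,0,2) (2,1,0) (2,1,2) (2,2,0) (2,2,2)
under TSO → (0,0,0) (0,0,2) (0,1,0) (0,1,2) (0,2,0) (0,2,2) (2,0,0) (2,0,2) (2,1,0) (2,1,2) (2,2,0) (2,2,2)
under PSO → (0,0,0) (0,0,2) (0,1,0) (0,1,2) (0,2,0) (0,2,2) (2,0,0) (2,0,2) (2,1,0) (2,1,2) (2,2,0) (2,2,2)
target (2,0,0) ∈ {TSO,PSO}

SC:no TSO:yes PSO:yes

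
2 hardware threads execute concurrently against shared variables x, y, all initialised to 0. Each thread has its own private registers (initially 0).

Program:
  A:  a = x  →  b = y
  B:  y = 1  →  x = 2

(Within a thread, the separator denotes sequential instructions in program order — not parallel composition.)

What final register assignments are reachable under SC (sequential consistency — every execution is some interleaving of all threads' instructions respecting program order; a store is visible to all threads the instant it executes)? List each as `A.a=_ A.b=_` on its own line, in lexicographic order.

A.a=0 A.b=0
A.a=0 A.b=1
A.a=2 A.b=1

outcome vector order: (A.a,A.b)
|SC outcomes| = 3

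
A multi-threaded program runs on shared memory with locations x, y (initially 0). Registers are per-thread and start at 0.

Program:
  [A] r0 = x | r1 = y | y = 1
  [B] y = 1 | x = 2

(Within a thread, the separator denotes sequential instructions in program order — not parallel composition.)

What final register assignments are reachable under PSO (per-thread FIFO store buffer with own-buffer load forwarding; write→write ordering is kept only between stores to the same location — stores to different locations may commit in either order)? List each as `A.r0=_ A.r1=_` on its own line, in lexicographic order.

A.r0=0 A.r1=0
A.r0=0 A.r1=1
A.r0=2 A.r1=0
A.r0=2 A.r1=1

outcome vector order: (A.r0,A.r1)
|PSO outcomes| = 4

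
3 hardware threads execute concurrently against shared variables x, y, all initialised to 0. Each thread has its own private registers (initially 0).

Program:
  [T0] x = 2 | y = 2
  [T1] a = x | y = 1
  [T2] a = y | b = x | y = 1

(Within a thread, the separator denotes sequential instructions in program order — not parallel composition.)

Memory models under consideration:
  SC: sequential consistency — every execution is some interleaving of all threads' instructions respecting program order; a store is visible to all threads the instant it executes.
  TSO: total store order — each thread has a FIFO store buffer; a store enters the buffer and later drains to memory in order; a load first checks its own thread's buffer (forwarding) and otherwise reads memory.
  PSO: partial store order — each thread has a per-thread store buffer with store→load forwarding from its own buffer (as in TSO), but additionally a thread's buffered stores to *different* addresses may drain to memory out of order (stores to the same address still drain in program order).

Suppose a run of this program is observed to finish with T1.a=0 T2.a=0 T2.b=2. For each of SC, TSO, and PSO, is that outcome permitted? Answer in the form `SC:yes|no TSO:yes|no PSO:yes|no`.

outcome vector order: (T1.a,T2.a,T2.b)
under SC → 000; 002; 010; 012; 022; 200; 202; 212; 222
under TSO → 000; 002; 010; 012; 022; 200; 202; 212; 222
under PSO → 000; 002; 010; 012; 020; 022; 200; 202; 212; 220; 222
target 002 ∈ {SC,TSO,PSO}

SC:yes TSO:yes PSO:yes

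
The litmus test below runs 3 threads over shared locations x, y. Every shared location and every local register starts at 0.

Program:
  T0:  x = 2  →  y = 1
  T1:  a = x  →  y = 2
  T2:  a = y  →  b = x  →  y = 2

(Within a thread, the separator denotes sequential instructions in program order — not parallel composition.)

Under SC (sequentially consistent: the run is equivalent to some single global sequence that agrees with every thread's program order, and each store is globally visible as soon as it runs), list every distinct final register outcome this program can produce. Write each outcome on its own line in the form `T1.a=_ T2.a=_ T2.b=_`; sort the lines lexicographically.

T1.a=0 T2.a=0 T2.b=0
T1.a=0 T2.a=0 T2.b=2
T1.a=0 T2.a=1 T2.b=2
T1.a=0 T2.a=2 T2.b=0
T1.a=0 T2.a=2 T2.b=2
T1.a=2 T2.a=0 T2.b=0
T1.a=2 T2.a=0 T2.b=2
T1.a=2 T2.a=1 T2.b=2
T1.a=2 T2.a=2 T2.b=2

outcome vector order: (T1.a,T2.a,T2.b)
|SC outcomes| = 9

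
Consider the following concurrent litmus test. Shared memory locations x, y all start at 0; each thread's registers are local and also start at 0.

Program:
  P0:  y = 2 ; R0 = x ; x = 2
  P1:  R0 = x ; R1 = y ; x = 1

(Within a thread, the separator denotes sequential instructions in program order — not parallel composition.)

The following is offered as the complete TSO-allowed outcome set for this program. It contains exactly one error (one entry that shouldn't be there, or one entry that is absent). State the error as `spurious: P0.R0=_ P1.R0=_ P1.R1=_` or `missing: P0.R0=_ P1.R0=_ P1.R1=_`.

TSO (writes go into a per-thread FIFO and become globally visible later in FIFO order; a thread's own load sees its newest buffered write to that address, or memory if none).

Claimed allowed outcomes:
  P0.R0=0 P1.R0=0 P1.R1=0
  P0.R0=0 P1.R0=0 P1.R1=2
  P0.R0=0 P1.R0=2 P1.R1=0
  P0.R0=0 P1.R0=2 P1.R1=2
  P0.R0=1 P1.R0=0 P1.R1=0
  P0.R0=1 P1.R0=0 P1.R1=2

outcome vector order: (P0.R0,P1.R0,P1.R1)
TSO (5): (0,0,0); (0,0,2); (0,2,2); (1,0,0); (1,0,2)
claimed∖TSO = {(0,2,0)}

spurious: P0.R0=0 P1.R0=2 P1.R1=0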